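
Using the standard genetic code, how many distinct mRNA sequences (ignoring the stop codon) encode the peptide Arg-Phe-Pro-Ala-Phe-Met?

Arg: 6 codons.
Phe: 2 codons.
Pro: 4 codons.
Ala: 4 codons.
Phe: 2 codons.
Met: 1 codon.
6 × 2 × 4 × 4 × 2 × 1 = 384.

384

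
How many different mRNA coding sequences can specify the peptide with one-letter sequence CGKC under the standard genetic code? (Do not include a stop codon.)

32

Cys: 2 codons.
Gly: 4 codons.
Lys: 2 codons.
Cys: 2 codons.
2 × 4 × 2 × 2 = 32.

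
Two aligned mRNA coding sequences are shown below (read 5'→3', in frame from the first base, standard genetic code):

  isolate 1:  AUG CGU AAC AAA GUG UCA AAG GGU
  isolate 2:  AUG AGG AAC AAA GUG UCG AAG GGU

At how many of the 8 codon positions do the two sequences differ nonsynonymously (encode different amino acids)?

Codon 1: AUG Met / AUG Met — identical.
Codon 2: CGU Arg / AGG Arg — synonymous.
Codon 3: AAC Asn / AAC Asn — identical.
Codon 4: AAA Lys / AAA Lys — identical.
Codon 5: GUG Val / GUG Val — identical.
Codon 6: UCA Ser / UCG Ser — synonymous.
Codon 7: AAG Lys / AAG Lys — identical.
Codon 8: GGU Gly / GGU Gly — identical.
Nonsynonymous differences: 0.

0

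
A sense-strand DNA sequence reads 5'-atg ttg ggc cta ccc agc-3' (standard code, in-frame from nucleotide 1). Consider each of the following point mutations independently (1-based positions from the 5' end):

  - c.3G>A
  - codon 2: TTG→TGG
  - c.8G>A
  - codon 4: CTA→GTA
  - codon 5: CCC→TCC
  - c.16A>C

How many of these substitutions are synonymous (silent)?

0

Codon 1: ATG (Met) → ATA (Ile) — missense.
Codon 2: TTG (Leu) → TGG (Trp) — missense.
Codon 3: GGC (Gly) → GAC (Asp) — missense.
Codon 4: CTA (Leu) → GTA (Val) — missense.
Codon 5: CCC (Pro) → TCC (Ser) — missense.
Codon 6: AGC (Ser) → CGC (Arg) — missense.
Synonymous: 0 of 6.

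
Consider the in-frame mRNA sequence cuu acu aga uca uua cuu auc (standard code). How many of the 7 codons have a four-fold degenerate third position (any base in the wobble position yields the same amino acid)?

Codon 1 CUU (Leu): third position 4-fold.
Codon 2 ACU (Thr): third position 4-fold.
Codon 3 AGA (Arg): third position 2-fold.
Codon 4 UCA (Ser): third position 4-fold.
Codon 5 UUA (Leu): third position 2-fold.
Codon 6 CUU (Leu): third position 4-fold.
Codon 7 AUC (Ile): third position 3-fold.
Four-fold degenerate third positions: 4.

4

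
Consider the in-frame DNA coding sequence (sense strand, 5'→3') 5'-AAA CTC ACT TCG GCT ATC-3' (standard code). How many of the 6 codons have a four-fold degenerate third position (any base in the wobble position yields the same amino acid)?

Codon 1 AAA (Lys): third position 2-fold.
Codon 2 CTC (Leu): third position 4-fold.
Codon 3 ACT (Thr): third position 4-fold.
Codon 4 TCG (Ser): third position 4-fold.
Codon 5 GCT (Ala): third position 4-fold.
Codon 6 ATC (Ile): third position 3-fold.
Four-fold degenerate third positions: 4.

4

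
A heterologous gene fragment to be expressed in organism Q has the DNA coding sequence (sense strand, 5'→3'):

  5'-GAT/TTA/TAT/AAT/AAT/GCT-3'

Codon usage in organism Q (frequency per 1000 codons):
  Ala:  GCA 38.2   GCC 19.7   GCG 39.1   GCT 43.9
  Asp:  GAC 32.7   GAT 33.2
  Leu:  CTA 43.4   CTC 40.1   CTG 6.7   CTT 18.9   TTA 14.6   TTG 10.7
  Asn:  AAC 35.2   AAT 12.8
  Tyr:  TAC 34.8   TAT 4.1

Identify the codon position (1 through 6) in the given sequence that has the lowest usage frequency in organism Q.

3

Codon 1 GAT (Asp): 33.2 per 1000.
Codon 2 TTA (Leu): 14.6 per 1000.
Codon 3 TAT (Tyr): 4.1 per 1000.
Codon 4 AAT (Asn): 12.8 per 1000.
Codon 5 AAT (Asn): 12.8 per 1000.
Codon 6 GCT (Ala): 43.9 per 1000.
Lowest frequency is 4.1 at codon 3.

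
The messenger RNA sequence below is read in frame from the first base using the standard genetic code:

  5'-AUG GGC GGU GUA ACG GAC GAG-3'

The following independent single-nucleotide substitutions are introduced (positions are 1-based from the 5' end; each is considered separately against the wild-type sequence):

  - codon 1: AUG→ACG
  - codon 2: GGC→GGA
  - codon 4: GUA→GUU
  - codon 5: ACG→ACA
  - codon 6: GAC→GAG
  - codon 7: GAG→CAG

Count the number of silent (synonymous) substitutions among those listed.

Codon 1: AUG (Met) → ACG (Thr) — missense.
Codon 2: GGC (Gly) → GGA (Gly) — synonymous.
Codon 4: GUA (Val) → GUU (Val) — synonymous.
Codon 5: ACG (Thr) → ACA (Thr) — synonymous.
Codon 6: GAC (Asp) → GAG (Glu) — missense.
Codon 7: GAG (Glu) → CAG (Gln) — missense.
Synonymous: 3 of 6.

3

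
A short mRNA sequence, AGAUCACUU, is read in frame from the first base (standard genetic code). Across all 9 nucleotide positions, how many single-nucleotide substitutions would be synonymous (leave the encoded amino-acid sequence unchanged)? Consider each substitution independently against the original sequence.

8

Codon 1 (AGA, Arg): 2 synonymous substitutions.
Codon 2 (UCA, Ser): 3 synonymous substitutions.
Codon 3 (CUU, Leu): 3 synonymous substitutions.
Total: 2 + 3 + 3 = 8.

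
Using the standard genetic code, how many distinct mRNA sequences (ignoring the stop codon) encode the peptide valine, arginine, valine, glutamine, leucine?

1152

Val: 4 codons.
Arg: 6 codons.
Val: 4 codons.
Gln: 2 codons.
Leu: 6 codons.
4 × 6 × 4 × 2 × 6 = 1152.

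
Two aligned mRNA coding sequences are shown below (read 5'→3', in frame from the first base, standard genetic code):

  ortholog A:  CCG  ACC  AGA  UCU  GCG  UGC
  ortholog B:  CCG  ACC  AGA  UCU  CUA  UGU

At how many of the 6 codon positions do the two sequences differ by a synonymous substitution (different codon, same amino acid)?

Codon 1: CCG Pro / CCG Pro — identical.
Codon 2: ACC Thr / ACC Thr — identical.
Codon 3: AGA Arg / AGA Arg — identical.
Codon 4: UCU Ser / UCU Ser — identical.
Codon 5: GCG Ala / CUA Leu — nonsynonymous.
Codon 6: UGC Cys / UGU Cys — synonymous.
Synonymous differences: 1.

1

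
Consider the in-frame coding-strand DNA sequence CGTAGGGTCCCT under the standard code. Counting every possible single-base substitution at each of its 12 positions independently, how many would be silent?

Codon 1 (CGT, Arg): 3 synonymous substitutions.
Codon 2 (AGG, Arg): 2 synonymous substitutions.
Codon 3 (GTC, Val): 3 synonymous substitutions.
Codon 4 (CCT, Pro): 3 synonymous substitutions.
Total: 3 + 2 + 3 + 3 = 11.

11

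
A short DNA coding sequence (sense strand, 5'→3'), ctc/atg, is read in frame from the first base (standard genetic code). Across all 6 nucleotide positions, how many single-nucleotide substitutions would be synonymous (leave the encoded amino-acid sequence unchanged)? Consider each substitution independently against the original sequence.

Codon 1 (CTC, Leu): 3 synonymous substitutions.
Codon 2 (ATG, Met): 0 synonymous substitutions.
Total: 3 + 0 = 3.

3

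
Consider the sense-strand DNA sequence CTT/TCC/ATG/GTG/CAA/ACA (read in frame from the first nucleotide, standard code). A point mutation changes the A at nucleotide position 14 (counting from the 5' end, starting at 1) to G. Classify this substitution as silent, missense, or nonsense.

Position 14 falls in codon 5: CAA → Gln.
After the substitution the codon is CGA → Arg.
Gln ≠ Arg, so this is a missense mutation.

missense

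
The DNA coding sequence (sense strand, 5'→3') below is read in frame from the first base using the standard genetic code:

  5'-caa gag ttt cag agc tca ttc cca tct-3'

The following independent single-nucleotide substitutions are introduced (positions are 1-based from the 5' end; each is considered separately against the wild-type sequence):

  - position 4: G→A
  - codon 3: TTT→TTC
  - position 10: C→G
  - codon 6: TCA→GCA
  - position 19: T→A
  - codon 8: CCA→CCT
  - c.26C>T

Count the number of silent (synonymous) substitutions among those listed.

Codon 2: GAG (Glu) → AAG (Lys) — missense.
Codon 3: TTT (Phe) → TTC (Phe) — synonymous.
Codon 4: CAG (Gln) → GAG (Glu) — missense.
Codon 6: TCA (Ser) → GCA (Ala) — missense.
Codon 7: TTC (Phe) → ATC (Ile) — missense.
Codon 8: CCA (Pro) → CCT (Pro) — synonymous.
Codon 9: TCT (Ser) → TTT (Phe) — missense.
Synonymous: 2 of 7.

2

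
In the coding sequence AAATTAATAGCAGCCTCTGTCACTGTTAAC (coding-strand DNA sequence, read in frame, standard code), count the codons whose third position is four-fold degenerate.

Codon 1 AAA (Lys): third position 2-fold.
Codon 2 TTA (Leu): third position 2-fold.
Codon 3 ATA (Ile): third position 3-fold.
Codon 4 GCA (Ala): third position 4-fold.
Codon 5 GCC (Ala): third position 4-fold.
Codon 6 TCT (Ser): third position 4-fold.
Codon 7 GTC (Val): third position 4-fold.
Codon 8 ACT (Thr): third position 4-fold.
Codon 9 GTT (Val): third position 4-fold.
Codon 10 AAC (Asn): third position 2-fold.
Four-fold degenerate third positions: 6.

6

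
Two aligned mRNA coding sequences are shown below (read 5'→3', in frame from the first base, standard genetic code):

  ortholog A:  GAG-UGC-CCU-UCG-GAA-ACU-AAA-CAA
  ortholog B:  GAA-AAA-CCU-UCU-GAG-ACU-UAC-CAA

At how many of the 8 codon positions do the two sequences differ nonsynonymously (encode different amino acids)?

2

Codon 1: GAG Glu / GAA Glu — synonymous.
Codon 2: UGC Cys / AAA Lys — nonsynonymous.
Codon 3: CCU Pro / CCU Pro — identical.
Codon 4: UCG Ser / UCU Ser — synonymous.
Codon 5: GAA Glu / GAG Glu — synonymous.
Codon 6: ACU Thr / ACU Thr — identical.
Codon 7: AAA Lys / UAC Tyr — nonsynonymous.
Codon 8: CAA Gln / CAA Gln — identical.
Nonsynonymous differences: 2.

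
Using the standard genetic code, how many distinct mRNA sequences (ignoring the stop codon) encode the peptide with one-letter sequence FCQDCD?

Phe: 2 codons.
Cys: 2 codons.
Gln: 2 codons.
Asp: 2 codons.
Cys: 2 codons.
Asp: 2 codons.
2 × 2 × 2 × 2 × 2 × 2 = 64.

64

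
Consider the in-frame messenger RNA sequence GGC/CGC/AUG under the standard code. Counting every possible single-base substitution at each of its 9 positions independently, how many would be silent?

Codon 1 (GGC, Gly): 3 synonymous substitutions.
Codon 2 (CGC, Arg): 3 synonymous substitutions.
Codon 3 (AUG, Met): 0 synonymous substitutions.
Total: 3 + 3 + 0 = 6.

6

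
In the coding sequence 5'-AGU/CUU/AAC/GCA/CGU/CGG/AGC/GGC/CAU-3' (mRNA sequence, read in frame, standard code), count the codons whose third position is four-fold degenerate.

Codon 1 AGU (Ser): third position 2-fold.
Codon 2 CUU (Leu): third position 4-fold.
Codon 3 AAC (Asn): third position 2-fold.
Codon 4 GCA (Ala): third position 4-fold.
Codon 5 CGU (Arg): third position 4-fold.
Codon 6 CGG (Arg): third position 4-fold.
Codon 7 AGC (Ser): third position 2-fold.
Codon 8 GGC (Gly): third position 4-fold.
Codon 9 CAU (His): third position 2-fold.
Four-fold degenerate third positions: 5.

5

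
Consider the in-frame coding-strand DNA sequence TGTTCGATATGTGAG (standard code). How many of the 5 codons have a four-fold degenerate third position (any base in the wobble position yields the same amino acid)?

1

Codon 1 TGT (Cys): third position 2-fold.
Codon 2 TCG (Ser): third position 4-fold.
Codon 3 ATA (Ile): third position 3-fold.
Codon 4 TGT (Cys): third position 2-fold.
Codon 5 GAG (Glu): third position 2-fold.
Four-fold degenerate third positions: 1.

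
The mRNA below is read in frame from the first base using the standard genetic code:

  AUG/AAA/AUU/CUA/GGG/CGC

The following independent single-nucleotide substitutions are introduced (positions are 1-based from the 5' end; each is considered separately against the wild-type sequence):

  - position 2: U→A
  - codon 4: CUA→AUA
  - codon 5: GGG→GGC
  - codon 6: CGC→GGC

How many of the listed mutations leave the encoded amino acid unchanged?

Codon 1: AUG (Met) → AAG (Lys) — missense.
Codon 4: CUA (Leu) → AUA (Ile) — missense.
Codon 5: GGG (Gly) → GGC (Gly) — synonymous.
Codon 6: CGC (Arg) → GGC (Gly) — missense.
Synonymous: 1 of 4.

1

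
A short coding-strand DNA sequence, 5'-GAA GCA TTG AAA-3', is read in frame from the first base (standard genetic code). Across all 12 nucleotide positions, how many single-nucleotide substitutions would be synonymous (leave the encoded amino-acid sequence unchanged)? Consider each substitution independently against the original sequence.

7

Codon 1 (GAA, Glu): 1 synonymous substitution.
Codon 2 (GCA, Ala): 3 synonymous substitutions.
Codon 3 (TTG, Leu): 2 synonymous substitutions.
Codon 4 (AAA, Lys): 1 synonymous substitution.
Total: 1 + 3 + 2 + 1 = 7.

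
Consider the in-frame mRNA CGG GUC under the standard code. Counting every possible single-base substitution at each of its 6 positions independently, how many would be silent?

7

Codon 1 (CGG, Arg): 4 synonymous substitutions.
Codon 2 (GUC, Val): 3 synonymous substitutions.
Total: 4 + 3 = 7.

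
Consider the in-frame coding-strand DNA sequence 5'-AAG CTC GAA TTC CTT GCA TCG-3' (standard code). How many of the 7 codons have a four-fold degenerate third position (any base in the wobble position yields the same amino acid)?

4

Codon 1 AAG (Lys): third position 2-fold.
Codon 2 CTC (Leu): third position 4-fold.
Codon 3 GAA (Glu): third position 2-fold.
Codon 4 TTC (Phe): third position 2-fold.
Codon 5 CTT (Leu): third position 4-fold.
Codon 6 GCA (Ala): third position 4-fold.
Codon 7 TCG (Ser): third position 4-fold.
Four-fold degenerate third positions: 4.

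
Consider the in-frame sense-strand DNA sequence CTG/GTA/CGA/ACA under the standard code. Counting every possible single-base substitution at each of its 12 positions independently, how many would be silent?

Codon 1 (CTG, Leu): 4 synonymous substitutions.
Codon 2 (GTA, Val): 3 synonymous substitutions.
Codon 3 (CGA, Arg): 4 synonymous substitutions.
Codon 4 (ACA, Thr): 3 synonymous substitutions.
Total: 4 + 3 + 4 + 3 = 14.

14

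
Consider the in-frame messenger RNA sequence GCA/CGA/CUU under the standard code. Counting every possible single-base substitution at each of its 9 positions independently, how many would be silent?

Codon 1 (GCA, Ala): 3 synonymous substitutions.
Codon 2 (CGA, Arg): 4 synonymous substitutions.
Codon 3 (CUU, Leu): 3 synonymous substitutions.
Total: 3 + 4 + 3 = 10.

10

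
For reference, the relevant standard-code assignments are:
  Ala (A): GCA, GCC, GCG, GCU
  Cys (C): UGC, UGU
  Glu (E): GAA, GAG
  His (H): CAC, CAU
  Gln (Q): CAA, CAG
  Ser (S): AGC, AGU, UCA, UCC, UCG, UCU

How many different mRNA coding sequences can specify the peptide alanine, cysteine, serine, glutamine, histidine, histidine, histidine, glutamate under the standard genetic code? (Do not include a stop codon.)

1536

Ala: 4 codons.
Cys: 2 codons.
Ser: 6 codons.
Gln: 2 codons.
His: 2 codons.
His: 2 codons.
His: 2 codons.
Glu: 2 codons.
4 × 2 × 6 × 2 × 2 × 2 × 2 × 2 = 1536.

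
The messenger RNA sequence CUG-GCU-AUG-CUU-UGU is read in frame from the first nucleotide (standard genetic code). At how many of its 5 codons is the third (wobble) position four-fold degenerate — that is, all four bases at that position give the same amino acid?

3

Codon 1 CUG (Leu): third position 4-fold.
Codon 2 GCU (Ala): third position 4-fold.
Codon 3 AUG (Met): third position 1-fold.
Codon 4 CUU (Leu): third position 4-fold.
Codon 5 UGU (Cys): third position 2-fold.
Four-fold degenerate third positions: 3.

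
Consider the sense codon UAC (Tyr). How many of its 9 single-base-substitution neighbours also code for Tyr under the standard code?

1

Position 1: none → 0 synonymous.
Position 2: none → 0 synonymous.
Position 3: UAU → 1 synonymous.
Total: 0 + 0 + 1 = 1.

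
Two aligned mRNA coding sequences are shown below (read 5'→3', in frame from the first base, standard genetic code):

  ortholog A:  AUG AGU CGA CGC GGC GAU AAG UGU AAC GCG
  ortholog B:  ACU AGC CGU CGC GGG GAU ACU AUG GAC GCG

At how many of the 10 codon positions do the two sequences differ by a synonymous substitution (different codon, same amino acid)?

Codon 1: AUG Met / ACU Thr — nonsynonymous.
Codon 2: AGU Ser / AGC Ser — synonymous.
Codon 3: CGA Arg / CGU Arg — synonymous.
Codon 4: CGC Arg / CGC Arg — identical.
Codon 5: GGC Gly / GGG Gly — synonymous.
Codon 6: GAU Asp / GAU Asp — identical.
Codon 7: AAG Lys / ACU Thr — nonsynonymous.
Codon 8: UGU Cys / AUG Met — nonsynonymous.
Codon 9: AAC Asn / GAC Asp — nonsynonymous.
Codon 10: GCG Ala / GCG Ala — identical.
Synonymous differences: 3.

3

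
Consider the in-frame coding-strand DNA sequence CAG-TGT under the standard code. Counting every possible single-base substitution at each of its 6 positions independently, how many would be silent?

2

Codon 1 (CAG, Gln): 1 synonymous substitution.
Codon 2 (TGT, Cys): 1 synonymous substitution.
Total: 1 + 1 = 2.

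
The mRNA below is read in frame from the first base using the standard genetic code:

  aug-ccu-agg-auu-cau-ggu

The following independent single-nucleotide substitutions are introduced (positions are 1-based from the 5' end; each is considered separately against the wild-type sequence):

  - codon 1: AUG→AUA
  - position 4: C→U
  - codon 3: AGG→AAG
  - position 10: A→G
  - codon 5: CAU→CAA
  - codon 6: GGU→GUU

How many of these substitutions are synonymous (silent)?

Codon 1: AUG (Met) → AUA (Ile) — missense.
Codon 2: CCU (Pro) → UCU (Ser) — missense.
Codon 3: AGG (Arg) → AAG (Lys) — missense.
Codon 4: AUU (Ile) → GUU (Val) — missense.
Codon 5: CAU (His) → CAA (Gln) — missense.
Codon 6: GGU (Gly) → GUU (Val) — missense.
Synonymous: 0 of 6.

0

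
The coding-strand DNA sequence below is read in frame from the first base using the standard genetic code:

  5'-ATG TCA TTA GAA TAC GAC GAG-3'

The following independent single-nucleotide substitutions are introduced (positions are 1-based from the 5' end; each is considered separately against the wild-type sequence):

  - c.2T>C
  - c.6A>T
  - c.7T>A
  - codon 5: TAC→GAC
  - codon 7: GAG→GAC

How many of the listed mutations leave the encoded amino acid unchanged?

1

Codon 1: ATG (Met) → ACG (Thr) — missense.
Codon 2: TCA (Ser) → TCT (Ser) — synonymous.
Codon 3: TTA (Leu) → ATA (Ile) — missense.
Codon 5: TAC (Tyr) → GAC (Asp) — missense.
Codon 7: GAG (Glu) → GAC (Asp) — missense.
Synonymous: 1 of 5.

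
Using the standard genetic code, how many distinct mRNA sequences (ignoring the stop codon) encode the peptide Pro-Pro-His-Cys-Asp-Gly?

512

Pro: 4 codons.
Pro: 4 codons.
His: 2 codons.
Cys: 2 codons.
Asp: 2 codons.
Gly: 4 codons.
4 × 4 × 2 × 2 × 2 × 4 = 512.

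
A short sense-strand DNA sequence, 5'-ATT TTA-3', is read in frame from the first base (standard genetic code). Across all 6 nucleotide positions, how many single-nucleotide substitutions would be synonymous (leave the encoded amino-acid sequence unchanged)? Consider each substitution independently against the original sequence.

4

Codon 1 (ATT, Ile): 2 synonymous substitutions.
Codon 2 (TTA, Leu): 2 synonymous substitutions.
Total: 2 + 2 = 4.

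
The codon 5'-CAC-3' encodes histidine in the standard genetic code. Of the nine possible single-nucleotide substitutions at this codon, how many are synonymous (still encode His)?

Position 1: none → 0 synonymous.
Position 2: none → 0 synonymous.
Position 3: CAU → 1 synonymous.
Total: 0 + 0 + 1 = 1.

1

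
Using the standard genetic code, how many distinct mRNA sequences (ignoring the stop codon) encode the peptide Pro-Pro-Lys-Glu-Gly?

Pro: 4 codons.
Pro: 4 codons.
Lys: 2 codons.
Glu: 2 codons.
Gly: 4 codons.
4 × 4 × 2 × 2 × 4 = 256.

256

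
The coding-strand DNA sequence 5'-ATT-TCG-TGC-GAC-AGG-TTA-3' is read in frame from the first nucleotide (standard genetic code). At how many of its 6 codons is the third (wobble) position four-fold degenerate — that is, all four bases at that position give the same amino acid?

Codon 1 ATT (Ile): third position 3-fold.
Codon 2 TCG (Ser): third position 4-fold.
Codon 3 TGC (Cys): third position 2-fold.
Codon 4 GAC (Asp): third position 2-fold.
Codon 5 AGG (Arg): third position 2-fold.
Codon 6 TTA (Leu): third position 2-fold.
Four-fold degenerate third positions: 1.

1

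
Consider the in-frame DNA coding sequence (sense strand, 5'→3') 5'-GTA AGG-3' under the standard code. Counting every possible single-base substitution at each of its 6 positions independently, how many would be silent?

5

Codon 1 (GTA, Val): 3 synonymous substitutions.
Codon 2 (AGG, Arg): 2 synonymous substitutions.
Total: 3 + 2 = 5.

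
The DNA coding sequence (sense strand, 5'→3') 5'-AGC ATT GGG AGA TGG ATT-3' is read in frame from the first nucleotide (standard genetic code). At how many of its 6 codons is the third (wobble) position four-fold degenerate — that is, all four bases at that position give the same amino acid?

1

Codon 1 AGC (Ser): third position 2-fold.
Codon 2 ATT (Ile): third position 3-fold.
Codon 3 GGG (Gly): third position 4-fold.
Codon 4 AGA (Arg): third position 2-fold.
Codon 5 TGG (Trp): third position 1-fold.
Codon 6 ATT (Ile): third position 3-fold.
Four-fold degenerate third positions: 1.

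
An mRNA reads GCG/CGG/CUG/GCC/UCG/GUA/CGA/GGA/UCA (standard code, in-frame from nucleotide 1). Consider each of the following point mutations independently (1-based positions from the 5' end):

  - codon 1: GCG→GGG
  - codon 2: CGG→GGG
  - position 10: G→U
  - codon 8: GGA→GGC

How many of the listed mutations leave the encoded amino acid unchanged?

Codon 1: GCG (Ala) → GGG (Gly) — missense.
Codon 2: CGG (Arg) → GGG (Gly) — missense.
Codon 4: GCC (Ala) → UCC (Ser) — missense.
Codon 8: GGA (Gly) → GGC (Gly) — synonymous.
Synonymous: 1 of 4.

1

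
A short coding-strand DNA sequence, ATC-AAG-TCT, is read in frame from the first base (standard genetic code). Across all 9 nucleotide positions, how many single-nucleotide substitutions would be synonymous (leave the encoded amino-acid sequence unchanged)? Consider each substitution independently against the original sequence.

Codon 1 (ATC, Ile): 2 synonymous substitutions.
Codon 2 (AAG, Lys): 1 synonymous substitution.
Codon 3 (TCT, Ser): 3 synonymous substitutions.
Total: 2 + 1 + 3 = 6.

6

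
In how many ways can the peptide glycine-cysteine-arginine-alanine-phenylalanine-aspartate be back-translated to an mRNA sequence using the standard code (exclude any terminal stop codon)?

Gly: 4 codons.
Cys: 2 codons.
Arg: 6 codons.
Ala: 4 codons.
Phe: 2 codons.
Asp: 2 codons.
4 × 2 × 6 × 4 × 2 × 2 = 768.

768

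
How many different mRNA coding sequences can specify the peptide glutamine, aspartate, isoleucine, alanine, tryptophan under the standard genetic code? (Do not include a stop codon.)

48

Gln: 2 codons.
Asp: 2 codons.
Ile: 3 codons.
Ala: 4 codons.
Trp: 1 codon.
2 × 2 × 3 × 4 × 1 = 48.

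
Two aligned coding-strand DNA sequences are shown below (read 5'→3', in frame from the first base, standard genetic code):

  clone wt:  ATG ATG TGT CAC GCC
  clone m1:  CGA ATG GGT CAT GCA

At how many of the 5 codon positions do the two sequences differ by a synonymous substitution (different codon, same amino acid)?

Codon 1: ATG Met / CGA Arg — nonsynonymous.
Codon 2: ATG Met / ATG Met — identical.
Codon 3: TGT Cys / GGT Gly — nonsynonymous.
Codon 4: CAC His / CAT His — synonymous.
Codon 5: GCC Ala / GCA Ala — synonymous.
Synonymous differences: 2.

2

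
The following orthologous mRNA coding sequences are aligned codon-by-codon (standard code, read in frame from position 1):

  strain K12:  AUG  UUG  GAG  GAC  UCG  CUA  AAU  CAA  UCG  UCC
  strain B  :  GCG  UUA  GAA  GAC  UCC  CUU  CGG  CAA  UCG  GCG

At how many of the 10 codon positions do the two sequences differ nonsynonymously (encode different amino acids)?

Codon 1: AUG Met / GCG Ala — nonsynonymous.
Codon 2: UUG Leu / UUA Leu — synonymous.
Codon 3: GAG Glu / GAA Glu — synonymous.
Codon 4: GAC Asp / GAC Asp — identical.
Codon 5: UCG Ser / UCC Ser — synonymous.
Codon 6: CUA Leu / CUU Leu — synonymous.
Codon 7: AAU Asn / CGG Arg — nonsynonymous.
Codon 8: CAA Gln / CAA Gln — identical.
Codon 9: UCG Ser / UCG Ser — identical.
Codon 10: UCC Ser / GCG Ala — nonsynonymous.
Nonsynonymous differences: 3.

3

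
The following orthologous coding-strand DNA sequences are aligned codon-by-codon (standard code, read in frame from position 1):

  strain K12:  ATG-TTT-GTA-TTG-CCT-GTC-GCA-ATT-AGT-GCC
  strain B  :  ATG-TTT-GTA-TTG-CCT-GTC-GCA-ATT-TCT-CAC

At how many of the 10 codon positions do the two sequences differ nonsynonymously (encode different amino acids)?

1

Codon 1: ATG Met / ATG Met — identical.
Codon 2: TTT Phe / TTT Phe — identical.
Codon 3: GTA Val / GTA Val — identical.
Codon 4: TTG Leu / TTG Leu — identical.
Codon 5: CCT Pro / CCT Pro — identical.
Codon 6: GTC Val / GTC Val — identical.
Codon 7: GCA Ala / GCA Ala — identical.
Codon 8: ATT Ile / ATT Ile — identical.
Codon 9: AGT Ser / TCT Ser — synonymous.
Codon 10: GCC Ala / CAC His — nonsynonymous.
Nonsynonymous differences: 1.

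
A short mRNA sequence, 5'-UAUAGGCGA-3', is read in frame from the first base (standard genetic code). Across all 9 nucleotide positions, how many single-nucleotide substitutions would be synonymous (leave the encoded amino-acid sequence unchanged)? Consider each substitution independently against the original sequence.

Codon 1 (UAU, Tyr): 1 synonymous substitution.
Codon 2 (AGG, Arg): 2 synonymous substitutions.
Codon 3 (CGA, Arg): 4 synonymous substitutions.
Total: 1 + 2 + 4 = 7.

7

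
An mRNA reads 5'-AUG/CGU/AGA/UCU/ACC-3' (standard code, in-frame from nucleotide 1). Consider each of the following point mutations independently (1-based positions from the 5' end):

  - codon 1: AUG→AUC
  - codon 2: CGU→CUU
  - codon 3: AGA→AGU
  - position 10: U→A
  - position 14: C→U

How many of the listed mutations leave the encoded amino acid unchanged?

0

Codon 1: AUG (Met) → AUC (Ile) — missense.
Codon 2: CGU (Arg) → CUU (Leu) — missense.
Codon 3: AGA (Arg) → AGU (Ser) — missense.
Codon 4: UCU (Ser) → ACU (Thr) — missense.
Codon 5: ACC (Thr) → AUC (Ile) — missense.
Synonymous: 0 of 5.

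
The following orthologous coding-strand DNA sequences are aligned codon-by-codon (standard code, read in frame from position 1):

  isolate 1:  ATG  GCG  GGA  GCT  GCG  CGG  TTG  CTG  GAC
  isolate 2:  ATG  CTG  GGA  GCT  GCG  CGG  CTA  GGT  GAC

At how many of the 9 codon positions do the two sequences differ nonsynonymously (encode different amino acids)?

2

Codon 1: ATG Met / ATG Met — identical.
Codon 2: GCG Ala / CTG Leu — nonsynonymous.
Codon 3: GGA Gly / GGA Gly — identical.
Codon 4: GCT Ala / GCT Ala — identical.
Codon 5: GCG Ala / GCG Ala — identical.
Codon 6: CGG Arg / CGG Arg — identical.
Codon 7: TTG Leu / CTA Leu — synonymous.
Codon 8: CTG Leu / GGT Gly — nonsynonymous.
Codon 9: GAC Asp / GAC Asp — identical.
Nonsynonymous differences: 2.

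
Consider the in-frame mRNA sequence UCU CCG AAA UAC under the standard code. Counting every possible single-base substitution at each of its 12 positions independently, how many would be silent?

8

Codon 1 (UCU, Ser): 3 synonymous substitutions.
Codon 2 (CCG, Pro): 3 synonymous substitutions.
Codon 3 (AAA, Lys): 1 synonymous substitution.
Codon 4 (UAC, Tyr): 1 synonymous substitution.
Total: 3 + 3 + 1 + 1 = 8.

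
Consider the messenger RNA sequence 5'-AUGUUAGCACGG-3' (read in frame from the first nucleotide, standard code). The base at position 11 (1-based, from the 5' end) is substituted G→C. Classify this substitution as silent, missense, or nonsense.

missense

Position 11 falls in codon 4: CGG → Arg.
After the substitution the codon is CCG → Pro.
Arg ≠ Pro, so this is a missense mutation.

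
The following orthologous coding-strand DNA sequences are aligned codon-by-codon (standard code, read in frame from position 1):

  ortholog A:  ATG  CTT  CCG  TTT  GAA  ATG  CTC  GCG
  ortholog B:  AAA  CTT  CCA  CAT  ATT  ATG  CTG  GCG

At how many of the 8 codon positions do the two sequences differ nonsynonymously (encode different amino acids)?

3

Codon 1: ATG Met / AAA Lys — nonsynonymous.
Codon 2: CTT Leu / CTT Leu — identical.
Codon 3: CCG Pro / CCA Pro — synonymous.
Codon 4: TTT Phe / CAT His — nonsynonymous.
Codon 5: GAA Glu / ATT Ile — nonsynonymous.
Codon 6: ATG Met / ATG Met — identical.
Codon 7: CTC Leu / CTG Leu — synonymous.
Codon 8: GCG Ala / GCG Ala — identical.
Nonsynonymous differences: 3.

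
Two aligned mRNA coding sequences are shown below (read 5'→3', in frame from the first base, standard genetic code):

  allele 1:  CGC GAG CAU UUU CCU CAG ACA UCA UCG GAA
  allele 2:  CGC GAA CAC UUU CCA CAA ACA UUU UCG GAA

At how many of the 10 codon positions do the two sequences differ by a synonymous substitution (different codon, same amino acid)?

4

Codon 1: CGC Arg / CGC Arg — identical.
Codon 2: GAG Glu / GAA Glu — synonymous.
Codon 3: CAU His / CAC His — synonymous.
Codon 4: UUU Phe / UUU Phe — identical.
Codon 5: CCU Pro / CCA Pro — synonymous.
Codon 6: CAG Gln / CAA Gln — synonymous.
Codon 7: ACA Thr / ACA Thr — identical.
Codon 8: UCA Ser / UUU Phe — nonsynonymous.
Codon 9: UCG Ser / UCG Ser — identical.
Codon 10: GAA Glu / GAA Glu — identical.
Synonymous differences: 4.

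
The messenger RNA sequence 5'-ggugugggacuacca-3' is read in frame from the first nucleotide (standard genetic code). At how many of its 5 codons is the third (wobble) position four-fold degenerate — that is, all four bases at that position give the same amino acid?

5

Codon 1 GGU (Gly): third position 4-fold.
Codon 2 GUG (Val): third position 4-fold.
Codon 3 GGA (Gly): third position 4-fold.
Codon 4 CUA (Leu): third position 4-fold.
Codon 5 CCA (Pro): third position 4-fold.
Four-fold degenerate third positions: 5.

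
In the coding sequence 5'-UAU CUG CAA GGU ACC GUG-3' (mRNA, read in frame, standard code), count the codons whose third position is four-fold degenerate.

Codon 1 UAU (Tyr): third position 2-fold.
Codon 2 CUG (Leu): third position 4-fold.
Codon 3 CAA (Gln): third position 2-fold.
Codon 4 GGU (Gly): third position 4-fold.
Codon 5 ACC (Thr): third position 4-fold.
Codon 6 GUG (Val): third position 4-fold.
Four-fold degenerate third positions: 4.

4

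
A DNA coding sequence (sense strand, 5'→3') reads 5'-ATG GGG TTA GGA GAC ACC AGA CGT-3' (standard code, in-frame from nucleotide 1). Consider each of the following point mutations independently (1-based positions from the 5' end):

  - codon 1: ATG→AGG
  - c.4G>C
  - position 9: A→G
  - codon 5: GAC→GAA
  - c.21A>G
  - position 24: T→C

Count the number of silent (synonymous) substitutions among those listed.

Codon 1: ATG (Met) → AGG (Arg) — missense.
Codon 2: GGG (Gly) → CGG (Arg) — missense.
Codon 3: TTA (Leu) → TTG (Leu) — synonymous.
Codon 5: GAC (Asp) → GAA (Glu) — missense.
Codon 7: AGA (Arg) → AGG (Arg) — synonymous.
Codon 8: CGT (Arg) → CGC (Arg) — synonymous.
Synonymous: 3 of 6.

3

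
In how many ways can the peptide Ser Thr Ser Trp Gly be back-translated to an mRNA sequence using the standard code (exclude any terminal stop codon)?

576

Ser: 6 codons.
Thr: 4 codons.
Ser: 6 codons.
Trp: 1 codon.
Gly: 4 codons.
6 × 4 × 6 × 1 × 4 = 576.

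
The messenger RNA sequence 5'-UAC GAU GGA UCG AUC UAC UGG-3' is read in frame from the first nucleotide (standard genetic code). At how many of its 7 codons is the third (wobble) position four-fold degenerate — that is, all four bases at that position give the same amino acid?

2

Codon 1 UAC (Tyr): third position 2-fold.
Codon 2 GAU (Asp): third position 2-fold.
Codon 3 GGA (Gly): third position 4-fold.
Codon 4 UCG (Ser): third position 4-fold.
Codon 5 AUC (Ile): third position 3-fold.
Codon 6 UAC (Tyr): third position 2-fold.
Codon 7 UGG (Trp): third position 1-fold.
Four-fold degenerate third positions: 2.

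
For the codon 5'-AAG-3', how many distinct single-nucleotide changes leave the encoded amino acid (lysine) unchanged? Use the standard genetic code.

1

Position 1: none → 0 synonymous.
Position 2: none → 0 synonymous.
Position 3: AAA → 1 synonymous.
Total: 0 + 0 + 1 = 1.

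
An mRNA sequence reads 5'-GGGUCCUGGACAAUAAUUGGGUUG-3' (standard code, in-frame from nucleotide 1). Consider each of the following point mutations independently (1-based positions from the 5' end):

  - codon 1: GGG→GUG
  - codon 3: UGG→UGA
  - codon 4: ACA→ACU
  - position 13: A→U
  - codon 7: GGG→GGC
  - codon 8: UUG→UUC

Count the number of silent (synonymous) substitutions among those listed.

Codon 1: GGG (Gly) → GUG (Val) — missense.
Codon 3: UGG (Trp) → UGA (Stop) — nonsense.
Codon 4: ACA (Thr) → ACU (Thr) — synonymous.
Codon 5: AUA (Ile) → UUA (Leu) — missense.
Codon 7: GGG (Gly) → GGC (Gly) — synonymous.
Codon 8: UUG (Leu) → UUC (Phe) — missense.
Synonymous: 2 of 6.

2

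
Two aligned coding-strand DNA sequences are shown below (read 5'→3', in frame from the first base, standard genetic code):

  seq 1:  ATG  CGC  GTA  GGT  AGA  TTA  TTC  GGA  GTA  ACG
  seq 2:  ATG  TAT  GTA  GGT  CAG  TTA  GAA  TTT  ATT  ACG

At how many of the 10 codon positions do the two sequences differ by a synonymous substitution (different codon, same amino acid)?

0

Codon 1: ATG Met / ATG Met — identical.
Codon 2: CGC Arg / TAT Tyr — nonsynonymous.
Codon 3: GTA Val / GTA Val — identical.
Codon 4: GGT Gly / GGT Gly — identical.
Codon 5: AGA Arg / CAG Gln — nonsynonymous.
Codon 6: TTA Leu / TTA Leu — identical.
Codon 7: TTC Phe / GAA Glu — nonsynonymous.
Codon 8: GGA Gly / TTT Phe — nonsynonymous.
Codon 9: GTA Val / ATT Ile — nonsynonymous.
Codon 10: ACG Thr / ACG Thr — identical.
Synonymous differences: 0.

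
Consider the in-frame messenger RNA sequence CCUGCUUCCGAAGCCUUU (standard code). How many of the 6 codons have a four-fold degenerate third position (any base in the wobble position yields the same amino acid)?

4

Codon 1 CCU (Pro): third position 4-fold.
Codon 2 GCU (Ala): third position 4-fold.
Codon 3 UCC (Ser): third position 4-fold.
Codon 4 GAA (Glu): third position 2-fold.
Codon 5 GCC (Ala): third position 4-fold.
Codon 6 UUU (Phe): third position 2-fold.
Four-fold degenerate third positions: 4.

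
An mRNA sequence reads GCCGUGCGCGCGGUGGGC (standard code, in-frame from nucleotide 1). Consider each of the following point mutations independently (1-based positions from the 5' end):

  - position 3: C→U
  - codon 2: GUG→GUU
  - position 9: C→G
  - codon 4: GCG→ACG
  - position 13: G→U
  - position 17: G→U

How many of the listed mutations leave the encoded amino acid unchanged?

3

Codon 1: GCC (Ala) → GCU (Ala) — synonymous.
Codon 2: GUG (Val) → GUU (Val) — synonymous.
Codon 3: CGC (Arg) → CGG (Arg) — synonymous.
Codon 4: GCG (Ala) → ACG (Thr) — missense.
Codon 5: GUG (Val) → UUG (Leu) — missense.
Codon 6: GGC (Gly) → GUC (Val) — missense.
Synonymous: 3 of 6.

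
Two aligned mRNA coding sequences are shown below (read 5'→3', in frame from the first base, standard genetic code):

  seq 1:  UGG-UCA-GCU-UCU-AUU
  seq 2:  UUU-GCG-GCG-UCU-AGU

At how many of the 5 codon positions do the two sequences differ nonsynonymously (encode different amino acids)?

Codon 1: UGG Trp / UUU Phe — nonsynonymous.
Codon 2: UCA Ser / GCG Ala — nonsynonymous.
Codon 3: GCU Ala / GCG Ala — synonymous.
Codon 4: UCU Ser / UCU Ser — identical.
Codon 5: AUU Ile / AGU Ser — nonsynonymous.
Nonsynonymous differences: 3.

3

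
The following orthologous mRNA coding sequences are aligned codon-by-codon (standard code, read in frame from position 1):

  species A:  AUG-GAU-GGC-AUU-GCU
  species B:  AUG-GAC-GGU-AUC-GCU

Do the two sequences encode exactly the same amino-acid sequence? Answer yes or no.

Codon 1: AUG Met / AUG Met — identical.
Codon 2: GAU Asp / GAC Asp — synonymous.
Codon 3: GGC Gly / GGU Gly — synonymous.
Codon 4: AUU Ile / AUC Ile — synonymous.
Codon 5: GCU Ala / GCU Ala — identical.
Nonsynonymous differences: 0 → same protein.

yes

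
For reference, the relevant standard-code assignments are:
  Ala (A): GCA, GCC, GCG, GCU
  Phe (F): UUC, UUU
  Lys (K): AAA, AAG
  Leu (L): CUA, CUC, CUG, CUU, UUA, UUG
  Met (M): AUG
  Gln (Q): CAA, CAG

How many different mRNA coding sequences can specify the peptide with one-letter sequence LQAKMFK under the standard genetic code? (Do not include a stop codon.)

384

Leu: 6 codons.
Gln: 2 codons.
Ala: 4 codons.
Lys: 2 codons.
Met: 1 codon.
Phe: 2 codons.
Lys: 2 codons.
6 × 2 × 4 × 2 × 1 × 2 × 2 = 384.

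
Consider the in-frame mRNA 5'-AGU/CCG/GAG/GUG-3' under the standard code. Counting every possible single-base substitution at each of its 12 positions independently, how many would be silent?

Codon 1 (AGU, Ser): 1 synonymous substitution.
Codon 2 (CCG, Pro): 3 synonymous substitutions.
Codon 3 (GAG, Glu): 1 synonymous substitution.
Codon 4 (GUG, Val): 3 synonymous substitutions.
Total: 1 + 3 + 1 + 3 = 8.

8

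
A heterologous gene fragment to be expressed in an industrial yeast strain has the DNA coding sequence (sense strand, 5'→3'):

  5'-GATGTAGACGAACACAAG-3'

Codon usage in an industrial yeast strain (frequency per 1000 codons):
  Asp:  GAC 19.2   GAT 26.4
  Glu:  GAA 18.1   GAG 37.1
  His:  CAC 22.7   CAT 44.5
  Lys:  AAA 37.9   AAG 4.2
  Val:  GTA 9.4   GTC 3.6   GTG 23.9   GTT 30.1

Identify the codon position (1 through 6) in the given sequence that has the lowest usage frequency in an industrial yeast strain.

6

Codon 1 GAT (Asp): 26.4 per 1000.
Codon 2 GTA (Val): 9.4 per 1000.
Codon 3 GAC (Asp): 19.2 per 1000.
Codon 4 GAA (Glu): 18.1 per 1000.
Codon 5 CAC (His): 22.7 per 1000.
Codon 6 AAG (Lys): 4.2 per 1000.
Lowest frequency is 4.2 at codon 6.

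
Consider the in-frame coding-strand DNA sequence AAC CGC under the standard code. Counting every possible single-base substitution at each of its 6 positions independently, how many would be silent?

Codon 1 (AAC, Asn): 1 synonymous substitution.
Codon 2 (CGC, Arg): 3 synonymous substitutions.
Total: 1 + 3 = 4.

4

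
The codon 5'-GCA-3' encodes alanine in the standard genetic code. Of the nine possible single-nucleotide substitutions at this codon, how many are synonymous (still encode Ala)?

3

Position 1: none → 0 synonymous.
Position 2: none → 0 synonymous.
Position 3: GCU, GCC, GCG → 3 synonymous.
Total: 0 + 0 + 3 = 3.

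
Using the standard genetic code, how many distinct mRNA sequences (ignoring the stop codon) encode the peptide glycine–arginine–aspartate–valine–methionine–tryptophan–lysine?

384

Gly: 4 codons.
Arg: 6 codons.
Asp: 2 codons.
Val: 4 codons.
Met: 1 codon.
Trp: 1 codon.
Lys: 2 codons.
4 × 6 × 2 × 4 × 1 × 1 × 2 = 384.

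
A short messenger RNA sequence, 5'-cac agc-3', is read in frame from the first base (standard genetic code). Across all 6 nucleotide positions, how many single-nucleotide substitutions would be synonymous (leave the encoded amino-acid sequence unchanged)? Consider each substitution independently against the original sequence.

Codon 1 (CAC, His): 1 synonymous substitution.
Codon 2 (AGC, Ser): 1 synonymous substitution.
Total: 1 + 1 = 2.

2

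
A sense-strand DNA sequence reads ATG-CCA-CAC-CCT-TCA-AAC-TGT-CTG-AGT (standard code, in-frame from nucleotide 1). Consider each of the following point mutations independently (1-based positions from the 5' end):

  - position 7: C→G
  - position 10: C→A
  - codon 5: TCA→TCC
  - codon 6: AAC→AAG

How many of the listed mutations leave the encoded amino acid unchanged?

Codon 3: CAC (His) → GAC (Asp) — missense.
Codon 4: CCT (Pro) → ACT (Thr) — missense.
Codon 5: TCA (Ser) → TCC (Ser) — synonymous.
Codon 6: AAC (Asn) → AAG (Lys) — missense.
Synonymous: 1 of 4.

1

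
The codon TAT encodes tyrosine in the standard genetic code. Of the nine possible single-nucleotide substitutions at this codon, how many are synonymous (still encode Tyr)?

Position 1: none → 0 synonymous.
Position 2: none → 0 synonymous.
Position 3: TAC → 1 synonymous.
Total: 0 + 0 + 1 = 1.

1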